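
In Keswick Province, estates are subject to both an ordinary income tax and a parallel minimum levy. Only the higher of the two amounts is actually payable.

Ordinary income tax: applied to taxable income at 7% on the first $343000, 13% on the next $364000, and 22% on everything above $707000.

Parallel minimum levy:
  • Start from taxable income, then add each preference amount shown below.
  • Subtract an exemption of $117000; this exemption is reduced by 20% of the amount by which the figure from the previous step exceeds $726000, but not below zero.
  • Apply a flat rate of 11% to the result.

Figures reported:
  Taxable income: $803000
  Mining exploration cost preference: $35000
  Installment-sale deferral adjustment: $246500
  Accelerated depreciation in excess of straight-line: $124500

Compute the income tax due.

$130746

Parallel minimum levy:
  Adjusted income: $803000 + $35000 + $246500 + $124500 = $1209000
  Exemption: $117000 − 20% × ($1209000 − $726000) = $117000 − $96600 = $20400
  Base: $1209000 − $20400 = $1188600
  $1188600 × 11% = $130746

Ordinary income tax:
  $343000 × 7% = $24010
  $364000 × 13% = $47320
  $96000 × 22% = $21120
  → $92450

$130746 > $92450, so the parallel minimum levy is the binding amount.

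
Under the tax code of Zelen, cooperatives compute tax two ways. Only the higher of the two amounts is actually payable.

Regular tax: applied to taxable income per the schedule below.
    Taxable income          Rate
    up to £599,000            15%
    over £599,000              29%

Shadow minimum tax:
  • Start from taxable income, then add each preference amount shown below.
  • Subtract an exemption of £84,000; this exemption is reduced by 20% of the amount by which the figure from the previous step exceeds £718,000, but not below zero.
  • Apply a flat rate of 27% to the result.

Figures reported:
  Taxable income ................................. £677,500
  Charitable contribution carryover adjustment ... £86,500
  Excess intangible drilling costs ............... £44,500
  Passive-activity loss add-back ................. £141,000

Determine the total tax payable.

Regular tax:
  £599,000 × 15% = £89,850
  £78,500 × 29% = £22,765
  → £112,615

Shadow minimum tax:
  Adjusted income: £677,500 + £86,500 + £44,500 + £141,000 = £949,500
  Exemption: £84,000 − 20% × (£949,500 − £718,000) = £84,000 − £46,300 = £37,700
  Base: £949,500 − £37,700 = £911,800
  £911,800 × 27% = £246,186

£246,186 > £112,615, so the shadow minimum tax is the binding amount.

£246,186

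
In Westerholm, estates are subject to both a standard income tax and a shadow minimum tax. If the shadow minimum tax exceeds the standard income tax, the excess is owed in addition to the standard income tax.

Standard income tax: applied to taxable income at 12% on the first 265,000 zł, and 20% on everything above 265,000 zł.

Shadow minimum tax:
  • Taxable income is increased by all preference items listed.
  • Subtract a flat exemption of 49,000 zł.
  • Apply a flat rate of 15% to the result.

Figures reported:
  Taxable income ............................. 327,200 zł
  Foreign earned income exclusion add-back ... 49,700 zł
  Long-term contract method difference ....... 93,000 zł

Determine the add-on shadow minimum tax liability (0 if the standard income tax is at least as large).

18,895 zł

Standard income tax:
  265,000 zł × 12% = 31,800 zł
  62,200 zł × 20% = 12,440 zł
  → 44,240 zł

Shadow minimum tax:
  Adjusted income: 327,200 zł + 49,700 zł + 93,000 zł = 469,900 zł
  Less exemption 49,000 zł → base 420,900 zł
  420,900 zł × 15% = 63,135 zł

Excess of shadow minimum tax over standard income tax: 63,135 zł − 44,240 zł = 18,895 zł.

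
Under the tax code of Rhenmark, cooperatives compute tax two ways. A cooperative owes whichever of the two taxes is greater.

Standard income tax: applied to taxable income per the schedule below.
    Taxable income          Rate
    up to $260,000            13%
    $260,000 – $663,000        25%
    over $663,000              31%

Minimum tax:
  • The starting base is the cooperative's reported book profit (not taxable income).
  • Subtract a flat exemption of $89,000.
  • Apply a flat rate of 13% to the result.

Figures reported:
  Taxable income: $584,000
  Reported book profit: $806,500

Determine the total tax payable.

Standard income tax:
  $260,000 × 13% = $33,800
  $324,000 × 25% = $81,000
  → $114,800

Minimum tax:
  Base (reported book profit): $806,500
  Less exemption $89,000 → base $717,500
  $717,500 × 13% = $93,275

$114,800 > $93,275, so the standard income tax governs.

$114,800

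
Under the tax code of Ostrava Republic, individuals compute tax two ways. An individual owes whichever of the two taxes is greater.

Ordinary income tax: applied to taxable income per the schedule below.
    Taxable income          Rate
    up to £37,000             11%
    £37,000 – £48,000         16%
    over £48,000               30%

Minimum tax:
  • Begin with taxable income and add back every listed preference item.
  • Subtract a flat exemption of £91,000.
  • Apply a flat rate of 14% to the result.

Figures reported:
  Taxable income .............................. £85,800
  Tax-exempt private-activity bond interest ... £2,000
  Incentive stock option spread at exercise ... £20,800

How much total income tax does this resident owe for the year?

£17,170

Minimum tax:
  Adjusted income: £85,800 + £2,000 + £20,800 = £108,600
  Less exemption £91,000 → base £17,600
  £17,600 × 14% = £2,464

Ordinary income tax:
  £37,000 × 11% = £4,070
  £11,000 × 16% = £1,760
  £37,800 × 30% = £11,340
  → £17,170

£17,170 > £2,464, so the ordinary income tax governs.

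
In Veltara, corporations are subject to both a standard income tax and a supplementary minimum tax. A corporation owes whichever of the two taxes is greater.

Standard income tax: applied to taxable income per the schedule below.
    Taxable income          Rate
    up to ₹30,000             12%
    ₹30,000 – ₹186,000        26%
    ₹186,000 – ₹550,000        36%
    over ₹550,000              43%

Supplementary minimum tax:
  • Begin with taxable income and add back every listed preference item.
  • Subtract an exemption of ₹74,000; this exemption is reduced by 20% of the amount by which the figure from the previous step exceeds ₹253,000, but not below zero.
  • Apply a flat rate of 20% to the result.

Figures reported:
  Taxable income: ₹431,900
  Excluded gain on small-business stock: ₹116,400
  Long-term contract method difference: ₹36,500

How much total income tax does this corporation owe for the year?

Supplementary minimum tax:
  Adjusted income: ₹431,900 + ₹116,400 + ₹36,500 = ₹584,800
  Exemption: ₹74,000 − 20% × (₹584,800 − ₹253,000) = ₹74,000 − ₹66,360 = ₹7,640
  Base: ₹584,800 − ₹7,640 = ₹577,160
  ₹577,160 × 20% = ₹115,432

Standard income tax:
  ₹30,000 × 12% = ₹3,600
  ₹156,000 × 26% = ₹40,560
  ₹245,900 × 36% = ₹88,524
  → ₹132,684

₹132,684 > ₹115,432, so the standard income tax governs.

₹132,684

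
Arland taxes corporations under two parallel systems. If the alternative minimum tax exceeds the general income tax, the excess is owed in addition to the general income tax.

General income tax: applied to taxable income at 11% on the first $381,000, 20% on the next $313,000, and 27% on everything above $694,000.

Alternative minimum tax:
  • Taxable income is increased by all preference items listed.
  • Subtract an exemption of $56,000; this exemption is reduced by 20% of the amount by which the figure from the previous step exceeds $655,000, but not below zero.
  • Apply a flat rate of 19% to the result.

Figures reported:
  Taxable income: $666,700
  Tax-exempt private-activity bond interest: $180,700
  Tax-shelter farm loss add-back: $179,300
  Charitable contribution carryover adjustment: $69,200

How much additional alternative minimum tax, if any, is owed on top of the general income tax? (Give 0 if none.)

Alternative minimum tax:
  Adjusted income: $666,700 + $180,700 + $179,300 + $69,200 = $1,095,900
  Exemption: 20% × ($1,095,900 − $655,000) = $88,180 ≥ $56,000, so the exemption is fully phased out
  Base: $1,095,900 − $0 = $1,095,900
  $1,095,900 × 19% = $208,221

General income tax:
  $381,000 × 11% = $41,910
  $285,700 × 20% = $57,140
  → $99,050

Excess of alternative minimum tax over general income tax: $208,221 − $99,050 = $109,171.

$109,171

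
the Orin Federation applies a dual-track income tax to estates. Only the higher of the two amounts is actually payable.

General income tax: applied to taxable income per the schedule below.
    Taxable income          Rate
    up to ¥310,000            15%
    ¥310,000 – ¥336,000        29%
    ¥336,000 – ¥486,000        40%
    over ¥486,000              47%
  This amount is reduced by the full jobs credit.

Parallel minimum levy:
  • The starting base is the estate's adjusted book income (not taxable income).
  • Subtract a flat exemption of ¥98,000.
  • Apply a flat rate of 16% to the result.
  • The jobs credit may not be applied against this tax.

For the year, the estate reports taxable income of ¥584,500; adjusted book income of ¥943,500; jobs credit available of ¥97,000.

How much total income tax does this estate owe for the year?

Parallel minimum levy:
  Base (adjusted book income): ¥943,500
  Less exemption ¥98,000 → base ¥845,500
  ¥845,500 × 16% = ¥135,280

General income tax:
  ¥310,000 × 15% = ¥46,500
  ¥26,000 × 29% = ¥7,540
  ¥150,000 × 40% = ¥60,000
  ¥98,500 × 47% = ¥46,295
  → ¥160,335
  Less jobs credit ¥97,000 → ¥63,335

¥135,280 > ¥63,335, so the parallel minimum levy is the binding amount.

¥135,280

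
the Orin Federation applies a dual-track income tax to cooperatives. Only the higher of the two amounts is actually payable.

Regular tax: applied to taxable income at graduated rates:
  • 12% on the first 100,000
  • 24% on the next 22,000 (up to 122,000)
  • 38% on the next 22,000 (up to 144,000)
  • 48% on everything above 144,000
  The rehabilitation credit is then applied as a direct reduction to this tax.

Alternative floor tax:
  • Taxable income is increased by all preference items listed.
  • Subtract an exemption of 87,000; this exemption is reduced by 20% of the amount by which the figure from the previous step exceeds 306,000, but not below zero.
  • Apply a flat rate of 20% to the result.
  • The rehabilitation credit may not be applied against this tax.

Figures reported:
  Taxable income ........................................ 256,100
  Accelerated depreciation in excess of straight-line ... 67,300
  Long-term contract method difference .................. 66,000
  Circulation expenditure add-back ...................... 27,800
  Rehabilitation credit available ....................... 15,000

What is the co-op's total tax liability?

Alternative floor tax:
  Adjusted income: 256,100 + 67,300 + 66,000 + 27,800 = 417,200
  Exemption: 87,000 − 20% × (417,200 − 306,000) = 87,000 − 22,240 = 64,760
  Base: 417,200 − 64,760 = 352,440
  352,440 × 20% = 70,488

Regular tax:
  100,000 × 12% = 12,000
  22,000 × 24% = 5,280
  22,000 × 38% = 8,360
  112,100 × 48% = 53,808
  → 79,448
  Less rehabilitation credit 15,000 → 64,448

70,488 > 64,448, so the alternative floor tax is the binding amount.

70,488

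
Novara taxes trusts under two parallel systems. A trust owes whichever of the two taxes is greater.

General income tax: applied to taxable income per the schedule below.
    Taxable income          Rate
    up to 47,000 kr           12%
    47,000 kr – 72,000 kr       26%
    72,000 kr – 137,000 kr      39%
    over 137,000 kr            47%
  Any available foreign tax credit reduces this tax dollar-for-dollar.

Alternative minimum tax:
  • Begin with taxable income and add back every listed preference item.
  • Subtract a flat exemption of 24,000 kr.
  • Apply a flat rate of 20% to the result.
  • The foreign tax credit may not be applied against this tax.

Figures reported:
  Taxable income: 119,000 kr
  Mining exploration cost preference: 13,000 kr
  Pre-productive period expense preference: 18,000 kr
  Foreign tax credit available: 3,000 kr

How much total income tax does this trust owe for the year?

27,470 kr

Alternative minimum tax:
  Adjusted income: 119,000 kr + 13,000 kr + 18,000 kr = 150,000 kr
  Less exemption 24,000 kr → base 126,000 kr
  126,000 kr × 20% = 25,200 kr

General income tax:
  47,000 kr × 12% = 5,640 kr
  25,000 kr × 26% = 6,500 kr
  47,000 kr × 39% = 18,330 kr
  → 30,470 kr
  Less foreign tax credit 3,000 kr → 27,470 kr

27,470 kr > 25,200 kr, so the general income tax governs.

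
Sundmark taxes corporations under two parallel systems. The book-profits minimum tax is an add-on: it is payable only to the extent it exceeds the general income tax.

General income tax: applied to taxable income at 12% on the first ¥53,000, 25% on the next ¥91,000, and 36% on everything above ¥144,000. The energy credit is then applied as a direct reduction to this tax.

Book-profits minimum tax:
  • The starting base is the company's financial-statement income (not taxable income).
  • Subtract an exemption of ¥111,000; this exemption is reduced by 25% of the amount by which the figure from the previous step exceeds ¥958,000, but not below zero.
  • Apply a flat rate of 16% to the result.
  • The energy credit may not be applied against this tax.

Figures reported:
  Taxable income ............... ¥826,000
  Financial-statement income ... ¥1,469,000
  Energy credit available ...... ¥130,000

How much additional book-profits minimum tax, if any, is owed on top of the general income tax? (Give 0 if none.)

¥90,410

Book-profits minimum tax:
  Base (financial-statement income): ¥1,469,000
  Exemption: 25% × (¥1,469,000 − ¥958,000) = ¥127,750 ≥ ¥111,000, so the exemption is fully phased out
  Base: ¥1,469,000 − ¥0 = ¥1,469,000
  ¥1,469,000 × 16% = ¥235,040

General income tax:
  ¥53,000 × 12% = ¥6,360
  ¥91,000 × 25% = ¥22,750
  ¥682,000 × 36% = ¥245,520
  → ¥274,630
  Less energy credit ¥130,000 → ¥144,630

Excess of book-profits minimum tax over general income tax: ¥235,040 − ¥144,630 = ¥90,410.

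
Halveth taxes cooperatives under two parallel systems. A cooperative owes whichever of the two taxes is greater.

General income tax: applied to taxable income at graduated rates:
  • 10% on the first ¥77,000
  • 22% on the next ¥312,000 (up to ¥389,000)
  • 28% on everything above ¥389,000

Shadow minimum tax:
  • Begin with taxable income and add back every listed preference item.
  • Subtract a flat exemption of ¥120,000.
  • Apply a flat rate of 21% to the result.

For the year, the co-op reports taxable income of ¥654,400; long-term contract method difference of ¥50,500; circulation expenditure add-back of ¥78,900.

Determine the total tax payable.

¥150,652

General income tax:
  ¥77,000 × 10% = ¥7,700
  ¥312,000 × 22% = ¥68,640
  ¥265,400 × 28% = ¥74,312
  → ¥150,652

Shadow minimum tax:
  Adjusted income: ¥654,400 + ¥50,500 + ¥78,900 = ¥783,800
  Less exemption ¥120,000 → base ¥663,800
  ¥663,800 × 21% = ¥139,398

¥150,652 > ¥139,398, so the general income tax governs.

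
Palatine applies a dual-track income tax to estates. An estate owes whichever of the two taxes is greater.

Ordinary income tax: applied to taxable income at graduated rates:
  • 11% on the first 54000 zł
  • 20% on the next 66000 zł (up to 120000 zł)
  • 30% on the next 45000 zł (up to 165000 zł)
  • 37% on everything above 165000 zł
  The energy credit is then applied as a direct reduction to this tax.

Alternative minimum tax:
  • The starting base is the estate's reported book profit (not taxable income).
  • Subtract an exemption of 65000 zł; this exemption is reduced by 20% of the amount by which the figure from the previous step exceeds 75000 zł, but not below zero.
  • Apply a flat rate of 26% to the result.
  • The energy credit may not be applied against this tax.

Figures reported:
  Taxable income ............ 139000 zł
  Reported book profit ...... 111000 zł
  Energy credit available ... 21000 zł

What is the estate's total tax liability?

Alternative minimum tax:
  Base (reported book profit): 111000 zł
  Exemption: 65000 zł − 20% × (111000 zł − 75000 zł) = 65000 zł − 7200 zł = 57800 zł
  Base: 111000 zł − 57800 zł = 53200 zł
  53200 zł × 26% = 13832 zł

Ordinary income tax:
  54000 zł × 11% = 5940 zł
  66000 zł × 20% = 13200 zł
  19000 zł × 30% = 5700 zł
  → 24840 zł
  Less energy credit 21000 zł → 3840 zł

13832 zł > 3840 zł, so the alternative minimum tax is the binding amount.

13832 zł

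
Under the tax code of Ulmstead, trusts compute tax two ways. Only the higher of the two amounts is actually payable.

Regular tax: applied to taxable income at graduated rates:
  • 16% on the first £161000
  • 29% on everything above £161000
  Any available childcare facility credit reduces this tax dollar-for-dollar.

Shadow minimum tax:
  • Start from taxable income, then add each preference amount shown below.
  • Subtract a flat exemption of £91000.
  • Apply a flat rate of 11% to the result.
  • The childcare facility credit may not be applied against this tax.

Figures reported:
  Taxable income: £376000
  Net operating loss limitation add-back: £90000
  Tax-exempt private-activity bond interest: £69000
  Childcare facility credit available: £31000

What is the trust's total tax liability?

Shadow minimum tax:
  Adjusted income: £376000 + £90000 + £69000 = £535000
  Less exemption £91000 → base £444000
  £444000 × 11% = £48840

Regular tax:
  £161000 × 16% = £25760
  £215000 × 29% = £62350
  → £88110
  Less childcare facility credit £31000 → £57110

£57110 > £48840, so the regular tax governs.

£57110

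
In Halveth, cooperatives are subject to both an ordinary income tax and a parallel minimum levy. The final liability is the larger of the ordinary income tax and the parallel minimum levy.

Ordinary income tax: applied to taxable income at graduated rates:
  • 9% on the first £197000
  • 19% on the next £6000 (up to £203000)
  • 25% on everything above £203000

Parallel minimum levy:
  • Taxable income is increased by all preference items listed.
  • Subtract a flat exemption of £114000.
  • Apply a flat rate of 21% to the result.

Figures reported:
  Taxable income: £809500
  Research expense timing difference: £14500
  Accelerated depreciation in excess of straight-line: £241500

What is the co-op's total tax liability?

Ordinary income tax:
  £197000 × 9% = £17730
  £6000 × 19% = £1140
  £606500 × 25% = £151625
  → £170495

Parallel minimum levy:
  Adjusted income: £809500 + £14500 + £241500 = £1065500
  Less exemption £114000 → base £951500
  £951500 × 21% = £199815

£199815 > £170495, so the parallel minimum levy is the binding amount.

£199815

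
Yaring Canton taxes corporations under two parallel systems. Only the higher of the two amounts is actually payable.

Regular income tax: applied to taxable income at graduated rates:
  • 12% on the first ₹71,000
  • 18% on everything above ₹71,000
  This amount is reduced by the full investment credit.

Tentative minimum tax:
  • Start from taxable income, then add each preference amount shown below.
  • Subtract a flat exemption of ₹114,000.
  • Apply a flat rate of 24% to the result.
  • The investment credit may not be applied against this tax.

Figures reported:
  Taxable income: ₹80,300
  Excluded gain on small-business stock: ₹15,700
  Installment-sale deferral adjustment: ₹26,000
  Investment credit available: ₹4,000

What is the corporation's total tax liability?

Tentative minimum tax:
  Adjusted income: ₹80,300 + ₹15,700 + ₹26,000 = ₹122,000
  Less exemption ₹114,000 → base ₹8,000
  ₹8,000 × 24% = ₹1,920

Regular income tax:
  ₹71,000 × 12% = ₹8,520
  ₹9,300 × 18% = ₹1,674
  → ₹10,194
  Less investment credit ₹4,000 → ₹6,194

₹6,194 > ₹1,920, so the regular income tax governs.

₹6,194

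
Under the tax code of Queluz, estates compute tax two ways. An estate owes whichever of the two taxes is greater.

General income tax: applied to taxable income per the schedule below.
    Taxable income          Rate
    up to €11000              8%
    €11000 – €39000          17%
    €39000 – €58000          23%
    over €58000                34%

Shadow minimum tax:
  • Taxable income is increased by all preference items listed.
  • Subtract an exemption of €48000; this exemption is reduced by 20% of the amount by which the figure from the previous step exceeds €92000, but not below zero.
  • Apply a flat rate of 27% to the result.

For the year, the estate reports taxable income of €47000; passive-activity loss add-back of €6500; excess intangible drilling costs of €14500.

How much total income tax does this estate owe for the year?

Shadow minimum tax:
  Adjusted income: €47000 + €6500 + €14500 = €68000
  Exemption: €68000 ≤ €92000, so full €48000 applies
  Base: €68000 − €48000 = €20000
  €20000 × 27% = €5400

General income tax:
  €11000 × 8% = €880
  €28000 × 17% = €4760
  €8000 × 23% = €1840
  → €7480

€7480 > €5400, so the general income tax governs.

€7480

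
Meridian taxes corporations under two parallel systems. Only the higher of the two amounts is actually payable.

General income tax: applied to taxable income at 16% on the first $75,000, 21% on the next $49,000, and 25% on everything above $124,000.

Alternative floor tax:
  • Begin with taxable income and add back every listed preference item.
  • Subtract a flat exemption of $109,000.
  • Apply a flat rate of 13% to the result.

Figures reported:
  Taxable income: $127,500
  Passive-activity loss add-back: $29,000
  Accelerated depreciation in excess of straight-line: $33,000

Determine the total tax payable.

$23,165

Alternative floor tax:
  Adjusted income: $127,500 + $29,000 + $33,000 = $189,500
  Less exemption $109,000 → base $80,500
  $80,500 × 13% = $10,465

General income tax:
  $75,000 × 16% = $12,000
  $49,000 × 21% = $10,290
  $3,500 × 25% = $875
  → $23,165

$23,165 > $10,465, so the general income tax governs.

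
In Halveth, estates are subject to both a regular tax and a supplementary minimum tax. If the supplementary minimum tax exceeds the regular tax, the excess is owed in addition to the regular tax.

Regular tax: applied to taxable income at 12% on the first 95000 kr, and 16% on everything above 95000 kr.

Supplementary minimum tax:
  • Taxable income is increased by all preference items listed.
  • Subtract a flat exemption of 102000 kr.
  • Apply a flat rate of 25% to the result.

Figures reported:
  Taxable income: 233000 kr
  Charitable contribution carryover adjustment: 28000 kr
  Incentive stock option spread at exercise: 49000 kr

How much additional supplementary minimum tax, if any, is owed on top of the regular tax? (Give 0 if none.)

Regular tax:
  95000 kr × 12% = 11400 kr
  138000 kr × 16% = 22080 kr
  → 33480 kr

Supplementary minimum tax:
  Adjusted income: 233000 kr + 28000 kr + 49000 kr = 310000 kr
  Less exemption 102000 kr → base 208000 kr
  208000 kr × 25% = 52000 kr

Excess of supplementary minimum tax over regular tax: 52000 kr − 33480 kr = 18520 kr.

18520 kr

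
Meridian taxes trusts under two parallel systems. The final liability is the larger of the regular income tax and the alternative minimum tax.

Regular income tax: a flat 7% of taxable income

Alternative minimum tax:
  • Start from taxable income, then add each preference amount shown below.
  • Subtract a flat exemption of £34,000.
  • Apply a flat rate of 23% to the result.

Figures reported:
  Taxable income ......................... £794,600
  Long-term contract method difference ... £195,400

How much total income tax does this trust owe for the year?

Regular income tax:
  £794,600 × 7% = £55,622

Alternative minimum tax:
  Adjusted income: £794,600 + £195,400 = £990,000
  Less exemption £34,000 → base £956,000
  £956,000 × 23% = £219,880

£219,880 > £55,622, so the alternative minimum tax is the binding amount.

£219,880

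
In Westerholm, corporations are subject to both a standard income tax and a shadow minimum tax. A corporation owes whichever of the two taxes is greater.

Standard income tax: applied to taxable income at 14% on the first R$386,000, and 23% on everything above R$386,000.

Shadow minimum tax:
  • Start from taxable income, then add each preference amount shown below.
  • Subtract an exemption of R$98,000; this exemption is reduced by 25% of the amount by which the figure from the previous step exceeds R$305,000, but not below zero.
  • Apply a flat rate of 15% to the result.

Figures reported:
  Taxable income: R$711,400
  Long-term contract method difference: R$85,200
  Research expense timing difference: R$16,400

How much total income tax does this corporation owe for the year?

Shadow minimum tax:
  Adjusted income: R$711,400 + R$85,200 + R$16,400 = R$813,000
  Exemption: 25% × (R$813,000 − R$305,000) = R$127,000 ≥ R$98,000, so the exemption is fully phased out
  Base: R$813,000 − R$0 = R$813,000
  R$813,000 × 15% = R$121,950

Standard income tax:
  R$386,000 × 14% = R$54,040
  R$325,400 × 23% = R$74,842
  → R$128,882

R$128,882 > R$121,950, so the standard income tax governs.

R$128,882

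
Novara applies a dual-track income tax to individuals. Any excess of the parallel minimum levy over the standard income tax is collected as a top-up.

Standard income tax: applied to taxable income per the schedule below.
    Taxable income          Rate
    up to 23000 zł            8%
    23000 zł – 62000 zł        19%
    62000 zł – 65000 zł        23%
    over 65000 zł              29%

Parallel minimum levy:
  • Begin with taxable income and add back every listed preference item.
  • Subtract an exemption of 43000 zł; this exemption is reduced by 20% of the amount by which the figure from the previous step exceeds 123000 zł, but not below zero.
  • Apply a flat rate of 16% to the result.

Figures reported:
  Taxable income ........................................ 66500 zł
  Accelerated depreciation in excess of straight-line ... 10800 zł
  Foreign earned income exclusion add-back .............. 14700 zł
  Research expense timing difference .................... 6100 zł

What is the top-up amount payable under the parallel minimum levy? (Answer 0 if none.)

0 zł

Parallel minimum levy:
  Adjusted income: 66500 zł + 10800 zł + 14700 zł + 6100 zł = 98100 zł
  Exemption: 98100 zł ≤ 123000 zł, so full 43000 zł applies
  Base: 98100 zł − 43000 zł = 55100 zł
  55100 zł × 16% = 8816 zł

Standard income tax:
  23000 zł × 8% = 1840 zł
  39000 zł × 19% = 7410 zł
  3000 zł × 23% = 690 zł
  1500 zł × 29% = 435 zł
  → 10375 zł

8816 zł ≤ 10375 zł, so no add-on is due.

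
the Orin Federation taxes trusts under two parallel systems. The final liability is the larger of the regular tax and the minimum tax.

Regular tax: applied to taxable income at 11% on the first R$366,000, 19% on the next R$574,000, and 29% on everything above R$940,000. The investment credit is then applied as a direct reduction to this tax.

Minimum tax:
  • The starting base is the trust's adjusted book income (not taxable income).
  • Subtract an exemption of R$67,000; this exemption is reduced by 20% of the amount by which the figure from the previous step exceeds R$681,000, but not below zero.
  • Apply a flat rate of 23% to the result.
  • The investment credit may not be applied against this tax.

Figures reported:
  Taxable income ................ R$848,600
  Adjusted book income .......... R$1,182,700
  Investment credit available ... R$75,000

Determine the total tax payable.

Regular tax:
  R$366,000 × 11% = R$40,260
  R$482,600 × 19% = R$91,694
  → R$131,954
  Less investment credit R$75,000 → R$56,954

Minimum tax:
  Base (adjusted book income): R$1,182,700
  Exemption: 20% × (R$1,182,700 − R$681,000) = R$100,340 ≥ R$67,000, so the exemption is fully phased out
  Base: R$1,182,700 − R$0 = R$1,182,700
  R$1,182,700 × 23% = R$272,021

R$272,021 > R$56,954, so the minimum tax is the binding amount.

R$272,021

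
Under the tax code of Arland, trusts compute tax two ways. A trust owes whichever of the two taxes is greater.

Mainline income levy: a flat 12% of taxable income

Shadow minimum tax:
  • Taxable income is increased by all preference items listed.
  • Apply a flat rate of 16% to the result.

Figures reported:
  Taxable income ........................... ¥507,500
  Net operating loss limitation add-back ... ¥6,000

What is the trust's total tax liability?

¥82,160

Mainline income levy:
  ¥507,500 × 12% = ¥60,900

Shadow minimum tax:
  Adjusted income: ¥507,500 + ¥6,000 = ¥513,500
  ¥513,500 × 16% = ¥82,160

¥82,160 > ¥60,900, so the shadow minimum tax is the binding amount.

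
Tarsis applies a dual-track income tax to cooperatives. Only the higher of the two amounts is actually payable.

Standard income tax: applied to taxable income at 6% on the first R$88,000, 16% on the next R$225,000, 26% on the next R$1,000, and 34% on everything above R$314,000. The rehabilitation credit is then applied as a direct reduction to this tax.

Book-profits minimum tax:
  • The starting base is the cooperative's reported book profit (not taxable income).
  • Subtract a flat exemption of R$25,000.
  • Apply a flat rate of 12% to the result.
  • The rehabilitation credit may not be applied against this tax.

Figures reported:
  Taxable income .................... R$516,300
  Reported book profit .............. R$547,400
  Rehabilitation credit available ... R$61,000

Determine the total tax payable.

R$62,688

Standard income tax:
  R$88,000 × 6% = R$5,280
  R$225,000 × 16% = R$36,000
  R$1,000 × 26% = R$260
  R$202,300 × 34% = R$68,782
  → R$110,322
  Less rehabilitation credit R$61,000 → R$49,322

Book-profits minimum tax:
  Base (reported book profit): R$547,400
  Less exemption R$25,000 → base R$522,400
  R$522,400 × 12% = R$62,688

R$62,688 > R$49,322, so the book-profits minimum tax is the binding amount.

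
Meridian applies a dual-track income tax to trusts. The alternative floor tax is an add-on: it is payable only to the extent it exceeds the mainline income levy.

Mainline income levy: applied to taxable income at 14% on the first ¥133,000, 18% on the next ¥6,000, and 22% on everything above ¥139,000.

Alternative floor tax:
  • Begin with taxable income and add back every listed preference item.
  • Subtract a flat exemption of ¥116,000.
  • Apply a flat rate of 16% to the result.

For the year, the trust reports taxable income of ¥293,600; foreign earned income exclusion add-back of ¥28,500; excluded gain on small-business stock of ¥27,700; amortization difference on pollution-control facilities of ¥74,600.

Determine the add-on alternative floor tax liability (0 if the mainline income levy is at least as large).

Mainline income levy:
  ¥133,000 × 14% = ¥18,620
  ¥6,000 × 18% = ¥1,080
  ¥154,600 × 22% = ¥34,012
  → ¥53,712

Alternative floor tax:
  Adjusted income: ¥293,600 + ¥28,500 + ¥27,700 + ¥74,600 = ¥424,400
  Less exemption ¥116,000 → base ¥308,400
  ¥308,400 × 16% = ¥49,344

¥49,344 ≤ ¥53,712, so no add-on is due.

¥0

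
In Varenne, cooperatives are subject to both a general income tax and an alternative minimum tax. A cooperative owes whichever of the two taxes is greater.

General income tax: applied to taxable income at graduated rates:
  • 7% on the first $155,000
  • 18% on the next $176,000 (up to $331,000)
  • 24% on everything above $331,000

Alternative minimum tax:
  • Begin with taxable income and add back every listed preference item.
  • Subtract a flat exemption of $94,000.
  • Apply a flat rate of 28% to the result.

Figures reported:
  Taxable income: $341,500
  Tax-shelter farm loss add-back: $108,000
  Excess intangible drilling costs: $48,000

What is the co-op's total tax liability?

Alternative minimum tax:
  Adjusted income: $341,500 + $108,000 + $48,000 = $497,500
  Less exemption $94,000 → base $403,500
  $403,500 × 28% = $112,980

General income tax:
  $155,000 × 7% = $10,850
  $176,000 × 18% = $31,680
  $10,500 × 24% = $2,520
  → $45,050

$112,980 > $45,050, so the alternative minimum tax is the binding amount.

$112,980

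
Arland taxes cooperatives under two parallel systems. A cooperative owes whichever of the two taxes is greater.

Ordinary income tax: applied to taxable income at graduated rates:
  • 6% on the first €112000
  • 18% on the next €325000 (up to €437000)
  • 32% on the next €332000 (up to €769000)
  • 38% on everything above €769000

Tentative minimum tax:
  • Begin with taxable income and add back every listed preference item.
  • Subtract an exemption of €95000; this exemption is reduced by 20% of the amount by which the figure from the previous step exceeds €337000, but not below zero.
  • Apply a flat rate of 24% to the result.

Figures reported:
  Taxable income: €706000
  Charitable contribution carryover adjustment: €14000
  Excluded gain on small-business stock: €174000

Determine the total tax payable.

€214560

Ordinary income tax:
  €112000 × 6% = €6720
  €325000 × 18% = €58500
  €269000 × 32% = €86080
  → €151300

Tentative minimum tax:
  Adjusted income: €706000 + €14000 + €174000 = €894000
  Exemption: 20% × (€894000 − €337000) = €111400 ≥ €95000, so the exemption is fully phased out
  Base: €894000 − €0 = €894000
  €894000 × 24% = €214560

€214560 > €151300, so the tentative minimum tax is the binding amount.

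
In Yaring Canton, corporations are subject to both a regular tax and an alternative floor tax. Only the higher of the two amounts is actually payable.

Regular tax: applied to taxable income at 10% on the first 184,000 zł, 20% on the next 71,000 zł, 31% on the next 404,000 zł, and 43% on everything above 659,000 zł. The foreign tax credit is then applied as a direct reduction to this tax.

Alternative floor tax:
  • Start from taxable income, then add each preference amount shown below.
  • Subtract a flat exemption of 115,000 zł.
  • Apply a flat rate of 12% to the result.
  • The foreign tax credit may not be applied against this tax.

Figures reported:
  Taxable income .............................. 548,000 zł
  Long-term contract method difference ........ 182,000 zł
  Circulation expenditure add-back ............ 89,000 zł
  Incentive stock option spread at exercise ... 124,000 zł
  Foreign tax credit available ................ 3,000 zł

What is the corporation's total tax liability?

120,430 zł

Regular tax:
  184,000 zł × 10% = 18,400 zł
  71,000 zł × 20% = 14,200 zł
  293,000 zł × 31% = 90,830 zł
  → 123,430 zł
  Less foreign tax credit 3,000 zł → 120,430 zł

Alternative floor tax:
  Adjusted income: 548,000 zł + 182,000 zł + 89,000 zł + 124,000 zł = 943,000 zł
  Less exemption 115,000 zł → base 828,000 zł
  828,000 zł × 12% = 99,360 zł

120,430 zł > 99,360 zł, so the regular tax governs.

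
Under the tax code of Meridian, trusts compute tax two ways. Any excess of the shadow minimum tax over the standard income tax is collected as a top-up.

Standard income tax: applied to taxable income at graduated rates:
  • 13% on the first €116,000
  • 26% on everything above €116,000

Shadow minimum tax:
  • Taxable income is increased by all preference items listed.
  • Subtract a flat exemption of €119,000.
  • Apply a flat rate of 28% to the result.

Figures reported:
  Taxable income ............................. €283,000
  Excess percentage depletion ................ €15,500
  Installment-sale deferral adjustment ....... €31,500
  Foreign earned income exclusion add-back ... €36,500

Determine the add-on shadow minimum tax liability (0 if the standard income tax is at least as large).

€10,800

Shadow minimum tax:
  Adjusted income: €283,000 + €15,500 + €31,500 + €36,500 = €366,500
  Less exemption €119,000 → base €247,500
  €247,500 × 28% = €69,300

Standard income tax:
  €116,000 × 13% = €15,080
  €167,000 × 26% = €43,420
  → €58,500

Excess of shadow minimum tax over standard income tax: €69,300 − €58,500 = €10,800.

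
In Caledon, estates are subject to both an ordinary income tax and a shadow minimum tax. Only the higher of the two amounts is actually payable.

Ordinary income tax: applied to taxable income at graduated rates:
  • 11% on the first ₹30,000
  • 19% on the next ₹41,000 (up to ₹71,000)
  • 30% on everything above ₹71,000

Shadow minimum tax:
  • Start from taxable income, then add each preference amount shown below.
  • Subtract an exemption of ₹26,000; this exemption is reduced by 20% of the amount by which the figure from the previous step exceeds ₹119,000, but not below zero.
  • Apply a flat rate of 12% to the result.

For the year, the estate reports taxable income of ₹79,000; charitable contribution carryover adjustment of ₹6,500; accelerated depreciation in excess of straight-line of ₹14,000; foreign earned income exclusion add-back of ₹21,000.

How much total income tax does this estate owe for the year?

Shadow minimum tax:
  Adjusted income: ₹79,000 + ₹6,500 + ₹14,000 + ₹21,000 = ₹120,500
  Exemption: ₹26,000 − 20% × (₹120,500 − ₹119,000) = ₹26,000 − ₹300 = ₹25,700
  Base: ₹120,500 − ₹25,700 = ₹94,800
  ₹94,800 × 12% = ₹11,376

Ordinary income tax:
  ₹30,000 × 11% = ₹3,300
  ₹41,000 × 19% = ₹7,790
  ₹8,000 × 30% = ₹2,400
  → ₹13,490

₹13,490 > ₹11,376, so the ordinary income tax governs.

₹13,490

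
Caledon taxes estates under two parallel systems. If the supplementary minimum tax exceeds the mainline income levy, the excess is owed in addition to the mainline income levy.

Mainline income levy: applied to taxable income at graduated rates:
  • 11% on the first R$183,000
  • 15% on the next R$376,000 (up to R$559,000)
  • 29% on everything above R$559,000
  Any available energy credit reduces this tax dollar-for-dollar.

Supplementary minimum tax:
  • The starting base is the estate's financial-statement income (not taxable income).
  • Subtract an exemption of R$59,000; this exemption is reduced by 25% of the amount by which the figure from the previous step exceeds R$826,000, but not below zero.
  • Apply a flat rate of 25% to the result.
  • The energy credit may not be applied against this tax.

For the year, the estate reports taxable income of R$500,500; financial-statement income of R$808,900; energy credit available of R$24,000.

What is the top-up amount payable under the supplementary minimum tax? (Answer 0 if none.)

R$143,720

Mainline income levy:
  R$183,000 × 11% = R$20,130
  R$317,500 × 15% = R$47,625
  → R$67,755
  Less energy credit R$24,000 → R$43,755

Supplementary minimum tax:
  Base (financial-statement income): R$808,900
  Exemption: R$808,900 ≤ R$826,000, so full R$59,000 applies
  Base: R$808,900 − R$59,000 = R$749,900
  R$749,900 × 25% = R$187,475

Excess of supplementary minimum tax over mainline income levy: R$187,475 − R$43,755 = R$143,720.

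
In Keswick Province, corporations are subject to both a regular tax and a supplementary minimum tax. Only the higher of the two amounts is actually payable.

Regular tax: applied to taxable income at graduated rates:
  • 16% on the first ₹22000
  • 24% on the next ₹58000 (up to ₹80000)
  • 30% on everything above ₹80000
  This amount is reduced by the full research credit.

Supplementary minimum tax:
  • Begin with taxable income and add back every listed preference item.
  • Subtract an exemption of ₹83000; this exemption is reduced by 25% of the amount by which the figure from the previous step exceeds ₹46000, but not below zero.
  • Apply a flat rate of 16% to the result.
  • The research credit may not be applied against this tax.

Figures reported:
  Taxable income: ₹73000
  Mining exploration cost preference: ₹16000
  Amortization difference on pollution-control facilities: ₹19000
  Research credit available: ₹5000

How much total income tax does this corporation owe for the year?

Supplementary minimum tax:
  Adjusted income: ₹73000 + ₹16000 + ₹19000 = ₹108000
  Exemption: ₹83000 − 25% × (₹108000 − ₹46000) = ₹83000 − ₹15500 = ₹67500
  Base: ₹108000 − ₹67500 = ₹40500
  ₹40500 × 16% = ₹6480

Regular tax:
  ₹22000 × 16% = ₹3520
  ₹51000 × 24% = ₹12240
  → ₹15760
  Less research credit ₹5000 → ₹10760

₹10760 > ₹6480, so the regular tax governs.

₹10760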